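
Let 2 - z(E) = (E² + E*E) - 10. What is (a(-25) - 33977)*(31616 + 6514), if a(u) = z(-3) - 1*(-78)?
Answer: -1292797650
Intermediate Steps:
z(E) = 12 - 2*E² (z(E) = 2 - ((E² + E*E) - 10) = 2 - ((E² + E²) - 10) = 2 - (2*E² - 10) = 2 - (-10 + 2*E²) = 2 + (10 - 2*E²) = 12 - 2*E²)
a(u) = 72 (a(u) = (12 - 2*(-3)²) - 1*(-78) = (12 - 2*9) + 78 = (12 - 18) + 78 = -6 + 78 = 72)
(a(-25) - 33977)*(31616 + 6514) = (72 - 33977)*(31616 + 6514) = -33905*38130 = -1292797650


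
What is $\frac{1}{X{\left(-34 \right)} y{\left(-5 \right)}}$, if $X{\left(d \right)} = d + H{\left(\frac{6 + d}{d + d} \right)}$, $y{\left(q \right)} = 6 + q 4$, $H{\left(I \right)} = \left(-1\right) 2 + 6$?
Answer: $\frac{1}{420} \approx 0.002381$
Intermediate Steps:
$H{\left(I \right)} = 4$ ($H{\left(I \right)} = -2 + 6 = 4$)
$y{\left(q \right)} = 6 + 4 q$
$X{\left(d \right)} = 4 + d$ ($X{\left(d \right)} = d + 4 = 4 + d$)
$\frac{1}{X{\left(-34 \right)} y{\left(-5 \right)}} = \frac{1}{\left(4 - 34\right) \left(6 + 4 \left(-5\right)\right)} = \frac{1}{\left(-30\right) \left(6 - 20\right)} = \frac{1}{\left(-30\right) \left(-14\right)} = \frac{1}{420}$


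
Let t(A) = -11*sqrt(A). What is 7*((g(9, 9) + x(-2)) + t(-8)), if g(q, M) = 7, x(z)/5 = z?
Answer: -21 - 154*I*sqrt(2) ≈ -21.0 - 217.79*I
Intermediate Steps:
x(z) = 5*z
7*((g(9, 9) + x(-2)) + t(-8)) = 7*((7 + 5*(-2)) - 22*I*sqrt(2)) = 7*((7 - 10) - 22*I*sqrt(2)) = 7*(-3 - 22*I*sqrt(2)) = -21 - 154*I*sqrt(2)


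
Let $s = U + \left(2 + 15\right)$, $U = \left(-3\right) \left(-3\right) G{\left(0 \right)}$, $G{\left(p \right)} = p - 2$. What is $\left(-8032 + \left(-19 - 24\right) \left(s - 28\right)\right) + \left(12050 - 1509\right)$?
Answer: $3756$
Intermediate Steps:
$G{\left(p \right)} = -2 + p$
$U = -18$ ($U = \left(-3\right) \left(-3\right) \left(-2 + 0\right) = 9 \left(-2\right) = -18$)
$s = -1$ ($s = -18 + \left(2 + 15\right) = -18 + 17 = -1$)
$\left(-8032 + \left(-19 - 24\right) \left(s - 28\right)\right) + \left(12050 - 1509\right) = \left(-8032 + \left(-19 - 24\right) \left(-1 - 28\right)\right) + \left(12050 - 1509\right) = \left(-8032 - -1247\right) + \left(12050 - 1509\right) = \left(-8032 + 1247\right) + 10541 = -6785 + 10541 = 3756$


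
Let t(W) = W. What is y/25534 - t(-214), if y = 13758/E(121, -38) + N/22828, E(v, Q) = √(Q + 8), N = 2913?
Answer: 124738495441/582890152 - 2293*I*√30/127670 ≈ 214.0 - 0.098373*I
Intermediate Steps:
E(v, Q) = √(8 + Q)
y = 2913/22828 - 2293*I*√30/5 (y = 13758/(√(8 - 38)) + 2913/22828 = 13758/(√(-30)) + 2913*(1/22828) = 13758/((I*√30)) + 2913/22828 = 13758*(-I*√30/30) + 2913/22828 = -2293*I*√30/5 + 2913/22828 = 2913/22828 - 2293*I*√30/5 ≈ 0.12761 - 2511.9*I)
y/25534 - t(-214) = (2913/22828 - 2293*I*√30/5)/25534 - 1*(-214) = (2913/22828 - 2293*I*√30/5)*(1/25534) + 214 = (2913/582890152 - 2293*I*√30/127670) + 214 = 124738495441/582890152 - 2293*I*√30/127670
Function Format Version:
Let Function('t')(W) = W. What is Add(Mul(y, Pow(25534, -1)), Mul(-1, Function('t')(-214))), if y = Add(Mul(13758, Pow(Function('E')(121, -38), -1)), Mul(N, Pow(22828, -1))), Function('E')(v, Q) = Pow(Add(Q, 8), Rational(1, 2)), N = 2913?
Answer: Add(Rational(124738495441, 582890152), Mul(Rational(-2293, 127670), I, Pow(30, Rational(1, 2)))) ≈ Add(214.00, Mul(-0.098373, I))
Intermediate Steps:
Function('E')(v, Q) = Pow(Add(8, Q), Rational(1, 2))
y = Add(Rational(2913, 22828), Mul(Rational(-2293, 5), I, Pow(30, Rational(1, 2)))) (y = Add(Mul(13758, Pow(Pow(Add(8, -38), Rational(1, 2)), -1)), Mul(2913, Pow(22828, -1))) = Add(Mul(13758, Pow(Pow(-30, Rational(1, 2)), -1)), Mul(2913, Rational(1, 22828))) = Add(Mul(13758, Pow(Mul(I, Pow(30, Rational(1, 2))), -1)), Rational(2913, 22828)) = Add(Mul(13758, Mul(Rational(-1, 30), I, Pow(30, Rational(1, 2)))), Rational(2913, 22828)) = Add(Mul(Rational(-2293, 5), I, Pow(30, Rational(1, 2))), Rational(2913, 22828)) = Add(Rational(2913, 22828), Mul(Rational(-2293, 5), I, Pow(30, Rational(1, 2)))) ≈ Add(0.12761, Mul(-2511.9, I)))
Add(Mul(y, Pow(25534, -1)), Mul(-1, Function('t')(-214))) = Add(Mul(Add(Rational(2913, 22828), Mul(Rational(-2293, 5), I, Pow(30, Rational(1, 2)))), Pow(25534, -1)), Mul(-1, -214)) = Add(Mul(Add(Rational(2913, 22828), Mul(Rational(-2293, 5), I, Pow(30, Rational(1, 2)))), Rational(1, 25534)), 214) = Add(Add(Rational(2913, 582890152), Mul(Rational(-2293, 127670), I, Pow(30, Rational(1, 2)))), 214) = Add(Rational(124738495441, 582890152), Mul(Rational(-2293, 127670), I, Pow(30, Rational(1, 2))))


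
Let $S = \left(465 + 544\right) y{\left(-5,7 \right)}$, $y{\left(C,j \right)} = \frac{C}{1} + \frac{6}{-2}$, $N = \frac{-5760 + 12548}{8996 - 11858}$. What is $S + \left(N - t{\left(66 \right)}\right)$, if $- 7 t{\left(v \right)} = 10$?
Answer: $- \frac{80866672}{10017} \approx -8072.9$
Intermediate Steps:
$t{\left(v \right)} = - \frac{10}{7}$ ($t{\left(v \right)} = \left(- \frac{1}{7}\right) 10 = - \frac{10}{7}$)
$N = - \frac{3394}{1431}$ ($N = \frac{6788}{-2862} = 6788 \left(- \frac{1}{2862}\right) = - \frac{3394}{1431} \approx -2.3718$)
$y{\left(C,j \right)} = -3 + C$ ($y{\left(C,j \right)} = C 1 + 6 \left(- \frac{1}{2}\right) = C - 3 = -3 + C$)
$S = -8072$ ($S = \left(465 + 544\right) \left(-3 - 5\right) = 1009 \left(-8\right) = -8072$)
$S + \left(N - t{\left(66 \right)}\right) = -8072 - \frac{9448}{10017} = - \frac{80866672}{10017}$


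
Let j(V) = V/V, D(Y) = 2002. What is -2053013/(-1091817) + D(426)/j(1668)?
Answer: 2187870647/1091817 ≈ 2003.9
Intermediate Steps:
j(V) = 1
-2053013/(-1091817) + D(426)/j(1668) = -2053013/(-1091817) + 2002/1 = -2053013*(-1/1091817) + 2002*1 = 2053013/1091817 + 2002 = 2187870647/1091817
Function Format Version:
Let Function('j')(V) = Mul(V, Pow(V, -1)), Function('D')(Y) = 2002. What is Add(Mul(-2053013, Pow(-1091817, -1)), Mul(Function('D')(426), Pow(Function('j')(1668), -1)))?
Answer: Rational(2187870647, 1091817) ≈ 2003.9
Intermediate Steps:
Function('j')(V) = 1
Add(Mul(-2053013, Pow(-1091817, -1)), Mul(Function('D')(426), Pow(Function('j')(1668), -1))) = Add(Mul(-2053013, Pow(-1091817, -1)), Mul(2002, Pow(1, -1))) = Add(Mul(-2053013, Rational(-1, 1091817)), Mul(2002, 1)) = Add(Rational(2053013, 1091817), 2002) = Rational(2187870647, 1091817)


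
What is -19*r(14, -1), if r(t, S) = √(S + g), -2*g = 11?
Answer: -19*I*√26/2 ≈ -48.441*I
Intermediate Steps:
g = -11/2 (g = -½*11 = -11/2 ≈ -5.5000)
r(t, S) = √(-11/2 + S) (r(t, S) = √(S - 11/2) = √(-11/2 + S))
-19*r(14, -1) = -19*√(-22 + 4*(-1))/2 = -19*√(-22 - 4)/2 = -19*√(-26)/2 = -19*I*√26/2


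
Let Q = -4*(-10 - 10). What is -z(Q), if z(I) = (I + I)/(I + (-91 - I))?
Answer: 160/91 ≈ 1.7582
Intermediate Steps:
Q = 80 (Q = -4*(-20) = 80)
z(I) = -2*I/91 (z(I) = (2*I)/(-91) = (2*I)*(-1/91) = -2*I/91)
-z(Q) = -(-2)*80/91 = -1*(-160/91) = 160/91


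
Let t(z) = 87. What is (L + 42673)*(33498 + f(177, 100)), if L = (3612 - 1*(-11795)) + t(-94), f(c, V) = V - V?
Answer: 1948478166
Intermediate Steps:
f(c, V) = 0
L = 15494 (L = (3612 - 1*(-11795)) + 87 = (3612 + 11795) + 87 = 15407 + 87 = 15494)
(L + 42673)*(33498 + f(177, 100)) = (15494 + 42673)*(33498 + 0) = 58167*33498 = 1948478166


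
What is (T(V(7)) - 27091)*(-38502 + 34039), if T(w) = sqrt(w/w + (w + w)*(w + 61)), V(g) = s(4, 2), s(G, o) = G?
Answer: 120907133 - 4463*sqrt(521) ≈ 1.2081e+8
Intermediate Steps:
V(g) = 4
T(w) = sqrt(1 + 2*w*(61 + w)) (T(w) = sqrt(1 + (2*w)*(61 + w)) = sqrt(1 + 2*w*(61 + w)))
(T(V(7)) - 27091)*(-38502 + 34039) = (sqrt(1 + 2*4**2 + 122*4) - 27091)*(-38502 + 34039) = (sqrt(1 + 2*16 + 488) - 27091)*(-4463) = (sqrt(1 + 32 + 488) - 27091)*(-4463) = (sqrt(521) - 27091)*(-4463) = (-27091 + sqrt(521))*(-4463) = 120907133 - 4463*sqrt(521)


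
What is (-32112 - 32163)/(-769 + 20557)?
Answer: -21425/6596 ≈ -3.2482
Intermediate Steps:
(-32112 - 32163)/(-769 + 20557) = -64275/19788 = -64275*1/19788 = -21425/6596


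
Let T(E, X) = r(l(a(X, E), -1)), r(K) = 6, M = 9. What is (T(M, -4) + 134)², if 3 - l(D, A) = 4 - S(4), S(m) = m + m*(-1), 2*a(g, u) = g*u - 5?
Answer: 19600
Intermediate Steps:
a(g, u) = -5/2 + g*u/2 (a(g, u) = (g*u - 5)/2 = (-5 + g*u)/2 = -5/2 + g*u/2)
S(m) = 0 (S(m) = m - m = 0)
l(D, A) = -1 (l(D, A) = 3 - (4 - 1*0) = 3 - (4 + 0) = 3 - 1*4 = 3 - 4 = -1)
T(E, X) = 6
(T(M, -4) + 134)² = (6 + 134)² = 140² = 19600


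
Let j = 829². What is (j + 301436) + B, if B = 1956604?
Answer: 2945281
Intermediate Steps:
j = 687241
(j + 301436) + B = (687241 + 301436) + 1956604 = 988677 + 1956604 = 2945281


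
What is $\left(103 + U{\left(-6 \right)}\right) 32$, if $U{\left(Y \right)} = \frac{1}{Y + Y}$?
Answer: $\frac{9880}{3} \approx 3293.3$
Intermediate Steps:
$U{\left(Y \right)} = \frac{1}{2 Y}$
$\left(103 + U{\left(-6 \right)}\right) 32 = \left(103 + \frac{1}{2 \left(-6\right)}\right) 32 = \left(103 + \frac{1}{2} \left(- \frac{1}{6}\right)\right) 32 = \left(103 - \frac{1}{12}\right) 32 = \frac{1235}{12} \cdot 32 = \frac{9880}{3}$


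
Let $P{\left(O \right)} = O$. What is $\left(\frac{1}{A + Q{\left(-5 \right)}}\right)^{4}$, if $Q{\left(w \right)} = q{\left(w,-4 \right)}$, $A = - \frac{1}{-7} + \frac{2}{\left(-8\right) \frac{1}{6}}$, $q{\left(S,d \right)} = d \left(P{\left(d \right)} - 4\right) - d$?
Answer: $\frac{38416}{55330800625} \approx 6.943 \cdot 10^{-7}$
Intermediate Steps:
$q{\left(S,d \right)} = - d + d \left(-4 + d\right)$ ($q{\left(S,d \right)} = d \left(d - 4\right) - d = d \left(-4 + d\right) - d = - d + d \left(-4 + d\right)$)
$A = - \frac{19}{14}$ ($A = \left(-1\right) \left(- \frac{1}{7}\right) + \frac{2}{\left(-8\right) \frac{1}{6}} = \frac{1}{7} + \frac{2}{- \frac{4}{3}} = \frac{1}{7} + 2 \left(- \frac{3}{4}\right) = \frac{1}{7} - \frac{3}{2} = - \frac{19}{14} \approx -1.3571$)
$Q{\left(w \right)} = 36$ ($Q{\left(w \right)} = - 4 \left(-5 - 4\right) = \left(-4\right) \left(-9\right) = 36$)
$\left(\frac{1}{A + Q{\left(-5 \right)}}\right)^{4} = \left(\frac{1}{- \frac{19}{14} + 36}\right)^{4} = \left(\frac{1}{\frac{485}{14}}\right)^{4} = \left(\frac{14}{485}\right)^{4} = \frac{38416}{55330800625}$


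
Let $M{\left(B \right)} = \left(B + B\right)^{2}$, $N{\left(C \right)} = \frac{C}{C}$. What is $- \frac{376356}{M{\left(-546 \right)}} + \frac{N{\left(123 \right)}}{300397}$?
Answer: $- \frac{9421251739}{29851050684} \approx -0.31561$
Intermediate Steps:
$N{\left(C \right)} = 1$
$M{\left(B \right)} = 4 B^{2}$ ($M{\left(B \right)} = \left(2 B\right)^{2} = 4 B^{2}$)
$- \frac{376356}{M{\left(-546 \right)}} + \frac{N{\left(123 \right)}}{300397} = - \frac{376356}{4 \left(-546\right)^{2}} + 1 \cdot \frac{1}{300397} = - \frac{376356}{4 \cdot 298116} + 1 \cdot \frac{1}{300397} = - \frac{376356}{1192464} + \frac{1}{300397} = \left(-376356\right) \frac{1}{1192464} + \frac{1}{300397} = - \frac{31363}{99372} + \frac{1}{300397} = - \frac{9421251739}{29851050684}$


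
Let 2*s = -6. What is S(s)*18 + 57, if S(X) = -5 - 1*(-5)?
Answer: 57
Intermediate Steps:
s = -3 (s = (½)*(-6) = -3)
S(X) = 0 (S(X) = -5 + 5 = 0)
S(s)*18 + 57 = 0*18 + 57 = 0 + 57 = 57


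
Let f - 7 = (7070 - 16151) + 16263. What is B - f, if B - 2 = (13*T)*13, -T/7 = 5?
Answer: -13102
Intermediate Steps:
T = -35 (T = -7*5 = -35)
f = 7189 (f = 7 + ((7070 - 16151) + 16263) = 7 + (-9081 + 16263) = 7 + 7182 = 7189)
B = -5913 (B = 2 + (13*(-35))*13 = 2 - 455*13 = 2 - 5915 = -5913)
B - f = -5913 - 1*7189 = -5913 - 7189 = -13102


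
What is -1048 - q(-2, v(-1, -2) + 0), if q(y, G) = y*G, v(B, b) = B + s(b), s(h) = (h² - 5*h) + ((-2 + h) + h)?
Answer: -1034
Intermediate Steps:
s(h) = -2 + h² - 3*h (s(h) = (h² - 5*h) + (-2 + 2*h) = -2 + h² - 3*h)
v(B, b) = -2 + B + b² - 3*b (v(B, b) = B + (-2 + b² - 3*b) = -2 + B + b² - 3*b)
q(y, G) = G*y
-1048 - q(-2, v(-1, -2) + 0) = -1048 - ((-2 - 1 + (-2)² - 3*(-2)) + 0)*(-2) = -1048 - ((-2 - 1 + 4 + 6) + 0)*(-2) = -1048 - (7 + 0)*(-2) = -1048 - 7*(-2) = -1048 - 1*(-14) = -1048 + 14 = -1034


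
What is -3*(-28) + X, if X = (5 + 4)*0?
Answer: 84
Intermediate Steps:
X = 0 (X = 9*0 = 0)
-3*(-28) + X = -3*(-28) + 0 = -1*(-84) + 0 = 84 + 0 = 84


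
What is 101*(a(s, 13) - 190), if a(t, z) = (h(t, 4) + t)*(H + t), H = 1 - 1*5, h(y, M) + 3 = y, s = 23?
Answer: 63327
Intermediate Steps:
h(y, M) = -3 + y
H = -4 (H = 1 - 5 = -4)
a(t, z) = (-4 + t)*(-3 + 2*t) (a(t, z) = ((-3 + t) + t)*(-4 + t) = (-3 + 2*t)*(-4 + t) = (-4 + t)*(-3 + 2*t))
101*(a(s, 13) - 190) = 101*((12 - 11*23 + 2*23**2) - 190) = 101*((12 - 253 + 2*529) - 190) = 101*((12 - 253 + 1058) - 190) = 101*(817 - 190) = 101*627 = 63327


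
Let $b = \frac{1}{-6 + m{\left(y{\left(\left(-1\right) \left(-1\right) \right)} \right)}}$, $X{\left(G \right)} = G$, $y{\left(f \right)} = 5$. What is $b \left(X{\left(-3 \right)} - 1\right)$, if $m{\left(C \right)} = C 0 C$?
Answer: $\frac{2}{3} \approx 0.66667$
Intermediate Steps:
$m{\left(C \right)} = 0$ ($m{\left(C \right)} = 0 C = 0$)
$b = - \frac{1}{6}$ ($b = \frac{1}{-6 + 0} = \frac{1}{-6} = - \frac{1}{6} \approx -0.16667$)
$b \left(X{\left(-3 \right)} - 1\right) = - \frac{-3 - 1}{6} = \left(- \frac{1}{6}\right) \left(-4\right) = \frac{2}{3}$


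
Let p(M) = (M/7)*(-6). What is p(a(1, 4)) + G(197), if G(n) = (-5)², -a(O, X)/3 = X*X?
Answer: 463/7 ≈ 66.143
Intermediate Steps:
a(O, X) = -3*X² (a(O, X) = -3*X*X = -3*X²)
p(M) = -6*M/7 (p(M) = (M*(⅐))*(-6) = (M/7)*(-6) = -6*M/7)
G(n) = 25
p(a(1, 4)) + G(197) = -(-18)*4²/7 + 25 = -(-18)*16/7 + 25 = -6/7*(-48) + 25 = 288/7 + 25 = 463/7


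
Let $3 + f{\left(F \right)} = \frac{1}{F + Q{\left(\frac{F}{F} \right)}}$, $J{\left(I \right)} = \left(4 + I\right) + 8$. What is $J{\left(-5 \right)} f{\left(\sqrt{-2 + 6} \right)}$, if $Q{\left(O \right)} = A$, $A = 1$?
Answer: $- \frac{56}{3} \approx -18.667$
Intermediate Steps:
$Q{\left(O \right)} = 1$
$J{\left(I \right)} = 12 + I$
$f{\left(F \right)} = -3 + \frac{1}{1 + F}$ ($f{\left(F \right)} = -3 + \frac{1}{F + 1} = -3 + \frac{1}{1 + F}$)
$J{\left(-5 \right)} f{\left(\sqrt{-2 + 6} \right)} = \left(12 - 5\right) \frac{-2 - 3 \sqrt{-2 + 6}}{1 + \sqrt{-2 + 6}} = 7 \frac{-2 - 3 \sqrt{4}}{1 + \sqrt{4}} = 7 \frac{-2 - 6}{1 + 2} = 7 \frac{-2 - 6}{3} = 7 \cdot \frac{1}{3} \left(-8\right) = 7 \left(- \frac{8}{3}\right) = - \frac{56}{3}$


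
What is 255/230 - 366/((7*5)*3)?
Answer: -3827/1610 ≈ -2.3770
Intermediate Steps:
255/230 - 366/((7*5)*3) = 255*(1/230) - 366/(35*3) = 51/46 - 366/105 = 51/46 - 366*1/105 = 51/46 - 122/35 = -3827/1610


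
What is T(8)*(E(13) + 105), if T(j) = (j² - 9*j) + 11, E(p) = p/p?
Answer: 318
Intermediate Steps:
E(p) = 1
T(j) = 11 + j² - 9*j
T(8)*(E(13) + 105) = (11 + 8² - 9*8)*(1 + 105) = (11 + 64 - 72)*106 = 3*106 = 318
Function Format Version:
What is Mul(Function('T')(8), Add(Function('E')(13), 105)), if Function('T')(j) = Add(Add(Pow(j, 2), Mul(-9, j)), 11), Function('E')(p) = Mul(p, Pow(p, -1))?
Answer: 318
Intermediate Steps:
Function('E')(p) = 1
Function('T')(j) = Add(11, Pow(j, 2), Mul(-9, j))
Mul(Function('T')(8), Add(Function('E')(13), 105)) = Mul(Add(11, Pow(8, 2), Mul(-9, 8)), Add(1, 105)) = Mul(Add(11, 64, -72), 106) = Mul(3, 106) = 318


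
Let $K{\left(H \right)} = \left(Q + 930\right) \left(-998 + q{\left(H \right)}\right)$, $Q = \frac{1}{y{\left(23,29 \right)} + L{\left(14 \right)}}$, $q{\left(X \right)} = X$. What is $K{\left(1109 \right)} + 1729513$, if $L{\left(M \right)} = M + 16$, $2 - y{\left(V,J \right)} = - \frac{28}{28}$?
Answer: $\frac{20160210}{11} \approx 1.8327 \cdot 10^{6}$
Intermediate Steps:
$y{\left(V,J \right)} = 3$ ($y{\left(V,J \right)} = 2 - - \frac{28}{28} = 2 - \left(-28\right) \frac{1}{28} = 2 - -1 = 2 + 1 = 3$)
$L{\left(M \right)} = 16 + M$
$Q = \frac{1}{33}$ ($Q = \frac{1}{3 + \left(16 + 14\right)} = \frac{1}{3 + 30} = \frac{1}{33} \approx 0.030303$)
$K{\left(H \right)} = - \frac{30629618}{33} + \frac{30691 H}{33}$ ($K{\left(H \right)} = \left(\frac{1}{33} + 930\right) \left(-998 + H\right) = \frac{30691 \left(-998 + H\right)}{33} = - \frac{30629618}{33} + \frac{30691 H}{33}$)
$K{\left(1109 \right)} + 1729513 = \left(- \frac{30629618}{33} + \frac{30691}{33} \cdot 1109\right) + 1729513 = \left(- \frac{30629618}{33} + \frac{34036319}{33}\right) + 1729513 = \frac{1135567}{11} + 1729513 = \frac{20160210}{11}$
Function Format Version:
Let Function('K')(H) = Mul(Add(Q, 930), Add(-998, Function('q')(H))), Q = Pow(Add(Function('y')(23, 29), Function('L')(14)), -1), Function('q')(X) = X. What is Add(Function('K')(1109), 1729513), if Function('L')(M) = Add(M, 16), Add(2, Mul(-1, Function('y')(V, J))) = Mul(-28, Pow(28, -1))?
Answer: Rational(20160210, 11) ≈ 1.8327e+6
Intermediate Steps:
Function('y')(V, J) = 3 (Function('y')(V, J) = Add(2, Mul(-1, Mul(-28, Pow(28, -1)))) = Add(2, Mul(-1, Mul(-28, Rational(1, 28)))) = Add(2, Mul(-1, -1)) = Add(2, 1) = 3)
Function('L')(M) = Add(16, M)
Q = Rational(1, 33) (Q = Pow(Add(3, Add(16, 14)), -1) = Pow(Add(3, 30), -1) = Pow(33, -1) = Rational(1, 33) ≈ 0.030303)
Function('K')(H) = Add(Rational(-30629618, 33), Mul(Rational(30691, 33), H)) (Function('K')(H) = Mul(Add(Rational(1, 33), 930), Add(-998, H)) = Mul(Rational(30691, 33), Add(-998, H)) = Add(Rational(-30629618, 33), Mul(Rational(30691, 33), H)))
Add(Function('K')(1109), 1729513) = Add(Add(Rational(-30629618, 33), Mul(Rational(30691, 33), 1109)), 1729513) = Add(Add(Rational(-30629618, 33), Rational(34036319, 33)), 1729513) = Add(Rational(1135567, 11), 1729513) = Rational(20160210, 11)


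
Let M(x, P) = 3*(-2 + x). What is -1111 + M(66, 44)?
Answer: -919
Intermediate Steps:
M(x, P) = -6 + 3*x
-1111 + M(66, 44) = -1111 + (-6 + 3*66) = -1111 + (-6 + 198) = -1111 + 192 = -919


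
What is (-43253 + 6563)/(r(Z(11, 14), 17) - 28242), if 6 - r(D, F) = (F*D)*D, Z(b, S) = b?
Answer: 36690/30293 ≈ 1.2112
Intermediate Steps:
r(D, F) = 6 - F*D² (r(D, F) = 6 - F*D*D = 6 - D*F*D = 6 - F*D²)
(-43253 + 6563)/(r(Z(11, 14), 17) - 28242) = (-43253 + 6563)/((6 - 1*17*11²) - 28242) = -36690/((6 - 1*17*121) - 28242) = -36690/((6 - 2057) - 28242) = -36690/(-2051 - 28242) = -36690/(-30293) = -36690*(-1/30293) = 36690/30293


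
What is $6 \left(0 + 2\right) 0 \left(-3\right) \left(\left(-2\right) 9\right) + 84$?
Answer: $84$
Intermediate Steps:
$6 \left(0 + 2\right) 0 \left(-3\right) \left(\left(-2\right) 9\right) + 84 = 6 \cdot 2 \cdot 0 \left(-3\right) \left(-18\right) + 84 = 12 \cdot 0 \left(-3\right) \left(-18\right) + 84 = 0 \left(-3\right) \left(-18\right) + 84 = 0 \left(-18\right) + 84 = 0 + 84 = 84$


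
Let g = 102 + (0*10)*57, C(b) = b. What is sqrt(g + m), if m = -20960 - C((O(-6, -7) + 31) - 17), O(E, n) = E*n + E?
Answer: 2*I*sqrt(5227) ≈ 144.6*I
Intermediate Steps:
O(E, n) = E + E*n
g = 102 (g = 102 + 0*57 = 102 + 0 = 102)
m = -21010 (m = -20960 - ((-6*(1 - 7) + 31) - 17) = -20960 - ((-6*(-6) + 31) - 17) = -20960 - ((36 + 31) - 17) = -20960 - (67 - 17) = -20960 - 1*50 = -20960 - 50 = -21010)
sqrt(g + m) = sqrt(102 - 21010) = sqrt(-20908) = 2*I*sqrt(5227)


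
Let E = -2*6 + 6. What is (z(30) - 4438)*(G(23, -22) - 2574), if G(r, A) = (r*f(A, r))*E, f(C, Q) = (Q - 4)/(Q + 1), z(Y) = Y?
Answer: 11827766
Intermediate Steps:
E = -6 (E = -12 + 6 = -6)
f(C, Q) = (-4 + Q)/(1 + Q)
G(r, A) = -6*r*(-4 + r)/(1 + r) (G(r, A) = (r*((-4 + r)/(1 + r)))*(-6) = (r*(-4 + r)/(1 + r))*(-6) = -6*r*(-4 + r)/(1 + r))
(z(30) - 4438)*(G(23, -22) - 2574) = (30 - 4438)*(6*23*(4 - 1*23)/(1 + 23) - 2574) = -4408*(6*23*(4 - 23)/24 - 2574) = -4408*(6*23*(1/24)*(-19) - 2574) = -4408*(-437/4 - 2574) = -4408*(-10733/4) = 11827766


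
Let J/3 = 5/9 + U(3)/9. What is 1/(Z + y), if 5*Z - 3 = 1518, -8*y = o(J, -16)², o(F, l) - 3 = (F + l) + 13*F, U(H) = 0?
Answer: 360/104707 ≈ 0.0034382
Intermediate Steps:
J = 5/3 (J = 3*(5/9 + 0/9) = 3*(5*(⅑) + 0*(⅑)) = 3*(5/9 + 0) = 3*(5/9) = 5/3 ≈ 1.6667)
o(F, l) = 3 + l + 14*F (o(F, l) = 3 + ((F + l) + 13*F) = 3 + (l + 14*F) = 3 + l + 14*F)
y = -961/72 (y = -(3 - 16 + 14*(5/3))²/8 = -(3 - 16 + 70/3)²/8 = -(31/3)²/8 = -⅛*961/9 = -961/72 ≈ -13.347)
Z = 1521/5 (Z = ⅗ + (⅕)*1518 = ⅗ + 1518/5 = 1521/5 ≈ 304.20)
1/(Z + y) = 1/(1521/5 - 961/72) = 1/(104707/360) = 360/104707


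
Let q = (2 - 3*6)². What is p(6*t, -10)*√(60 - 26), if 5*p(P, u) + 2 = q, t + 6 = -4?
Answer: 254*√34/5 ≈ 296.21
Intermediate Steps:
t = -10 (t = -6 - 4 = -10)
q = 256 (q = (2 - 18)² = (-16)² = 256)
p(P, u) = 254/5 (p(P, u) = -⅖ + (⅕)*256 = -⅖ + 256/5 = 254/5)
p(6*t, -10)*√(60 - 26) = 254*√(60 - 26)/5 = 254*√34/5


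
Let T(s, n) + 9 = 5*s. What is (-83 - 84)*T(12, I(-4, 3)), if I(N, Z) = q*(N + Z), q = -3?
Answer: -8517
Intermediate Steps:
I(N, Z) = -3*N - 3*Z (I(N, Z) = -3*(N + Z) = -3*N - 3*Z)
T(s, n) = -9 + 5*s
(-83 - 84)*T(12, I(-4, 3)) = (-83 - 84)*(-9 + 5*12) = -167*(-9 + 60) = -167*51 = -8517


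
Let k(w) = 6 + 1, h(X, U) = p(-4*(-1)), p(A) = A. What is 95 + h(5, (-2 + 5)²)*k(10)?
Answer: 123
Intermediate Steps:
h(X, U) = 4 (h(X, U) = -4*(-1) = 4)
k(w) = 7
95 + h(5, (-2 + 5)²)*k(10) = 95 + 4*7 = 95 + 28 = 123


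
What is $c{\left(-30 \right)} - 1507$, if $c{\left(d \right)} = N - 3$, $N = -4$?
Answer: $-1514$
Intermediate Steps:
$c{\left(d \right)} = -7$ ($c{\left(d \right)} = -4 - 3 = -7$)
$c{\left(-30 \right)} - 1507 = -7 - 1507 = -1514$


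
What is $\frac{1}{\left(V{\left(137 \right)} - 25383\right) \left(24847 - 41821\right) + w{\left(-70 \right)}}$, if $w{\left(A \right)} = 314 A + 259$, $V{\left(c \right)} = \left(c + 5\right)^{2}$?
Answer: $\frac{1}{88565585} \approx 1.1291 \cdot 10^{-8}$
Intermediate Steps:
$V{\left(c \right)} = \left(5 + c\right)^{2}$
$w{\left(A \right)} = 259 + 314 A$
$\frac{1}{\left(V{\left(137 \right)} - 25383\right) \left(24847 - 41821\right) + w{\left(-70 \right)}} = \frac{1}{\left(\left(5 + 137\right)^{2} - 25383\right) \left(24847 - 41821\right) + \left(259 + 314 \left(-70\right)\right)} = \frac{1}{\left(142^{2} - 25383\right) \left(-16974\right) + \left(259 - 21980\right)} = \frac{1}{\left(20164 - 25383\right) \left(-16974\right) - 21721} = \frac{1}{\left(-5219\right) \left(-16974\right) - 21721} = \frac{1}{88587306 - 21721} = \frac{1}{88565585}$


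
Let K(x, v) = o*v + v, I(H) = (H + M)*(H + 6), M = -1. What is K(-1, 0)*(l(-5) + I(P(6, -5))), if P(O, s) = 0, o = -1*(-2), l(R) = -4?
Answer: 0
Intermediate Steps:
o = 2
I(H) = (-1 + H)*(6 + H) (I(H) = (H - 1)*(H + 6) = (-1 + H)*(6 + H))
K(x, v) = 3*v (K(x, v) = 2*v + v = 3*v)
K(-1, 0)*(l(-5) + I(P(6, -5))) = (3*0)*(-4 + (-6 + 0² + 5*0)) = 0*(-4 + (-6 + 0 + 0)) = 0*(-4 - 6) = 0*(-10) = 0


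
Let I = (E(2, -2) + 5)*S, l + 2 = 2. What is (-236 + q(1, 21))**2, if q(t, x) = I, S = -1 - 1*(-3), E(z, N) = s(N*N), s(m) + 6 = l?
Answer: 56644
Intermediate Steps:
l = 0 (l = -2 + 2 = 0)
s(m) = -6 (s(m) = -6 + 0 = -6)
E(z, N) = -6
S = 2 (S = -1 + 3 = 2)
I = -2 (I = (-6 + 5)*2 = -1*2 = -2)
q(t, x) = -2
(-236 + q(1, 21))**2 = (-236 - 2)**2 = (-238)**2 = 56644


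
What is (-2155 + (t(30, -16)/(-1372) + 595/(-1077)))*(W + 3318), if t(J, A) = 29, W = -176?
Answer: -5003902687403/738822 ≈ -6.7728e+6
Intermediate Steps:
(-2155 + (t(30, -16)/(-1372) + 595/(-1077)))*(W + 3318) = (-2155 + (29/(-1372) + 595/(-1077)))*(-176 + 3318) = (-2155 + (29*(-1/1372) + 595*(-1/1077)))*3142 = (-2155 + (-29/1372 - 595/1077))*3142 = (-2155 - 847573/1477644)*3142 = -3185170393/1477644*3142 = -5003902687403/738822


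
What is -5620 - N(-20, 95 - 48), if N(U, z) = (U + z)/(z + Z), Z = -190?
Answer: -803633/143 ≈ -5619.8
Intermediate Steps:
N(U, z) = (U + z)/(-190 + z) (N(U, z) = (U + z)/(z - 190) = (U + z)/(-190 + z))
-5620 - N(-20, 95 - 48) = -5620 - (-20 + (95 - 48))/(-190 + (95 - 48)) = -5620 - (-20 + 47)/(-190 + 47) = -5620 - 27/(-143) = -5620 - (-1)*27/143 = -5620 - 1*(-27/143) = -5620 + 27/143 = -803633/143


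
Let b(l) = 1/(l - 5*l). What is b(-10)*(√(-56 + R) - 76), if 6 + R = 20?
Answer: -19/10 + I*√42/40 ≈ -1.9 + 0.16202*I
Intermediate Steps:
R = 14 (R = -6 + 20 = 14)
b(l) = -1/(4*l) (b(l) = 1/(-4*l) = -1/(4*l))
b(-10)*(√(-56 + R) - 76) = (-¼/(-10))*(√(-56 + 14) - 76) = (-¼*(-⅒))*(√(-42) - 76) = (I*√42 - 76)/40 = (-76 + I*√42)/40 = -19/10 + I*√42/40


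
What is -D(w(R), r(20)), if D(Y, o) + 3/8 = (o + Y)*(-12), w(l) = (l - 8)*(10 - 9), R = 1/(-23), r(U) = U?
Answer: 26469/184 ≈ 143.85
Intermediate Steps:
R = -1/23 ≈ -0.043478
w(l) = -8 + l (w(l) = (-8 + l)*1 = -8 + l)
D(Y, o) = -3/8 - 12*Y - 12*o (D(Y, o) = -3/8 + (o + Y)*(-12) = -3/8 + (Y + o)*(-12) = -3/8 + (-12*Y - 12*o) = -3/8 - 12*Y - 12*o)
-D(w(R), r(20)) = -(-3/8 - 12*(-8 - 1/23) - 12*20) = -(-3/8 - 12*(-185/23) - 240) = -(-3/8 + 2220/23 - 240) = -1*(-26469/184) = 26469/184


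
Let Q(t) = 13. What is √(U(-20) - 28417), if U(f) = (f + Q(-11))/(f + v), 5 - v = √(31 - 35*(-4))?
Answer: √(-1278744 - 255753*√19)/(3*√(5 + √19)) ≈ 168.57*I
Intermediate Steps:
v = 5 - 3*√19 (v = 5 - √(31 - 35*(-4)) = 5 - √(31 + 140) = 5 - √171 = 5 - 3*√19 ≈ -8.0767)
U(f) = (13 + f)/(5 + f - 3*√19) (U(f) = (f + 13)/(f + (5 - 3*√19)) = (13 + f)/(5 + f - 3*√19))
√(U(-20) - 28417) = √((13 - 20)/(5 - 20 - 3*√19) - 28417) = √(-7/(-15 - 3*√19) - 28417) = √(-28417 - 7/(-15 - 3*√19))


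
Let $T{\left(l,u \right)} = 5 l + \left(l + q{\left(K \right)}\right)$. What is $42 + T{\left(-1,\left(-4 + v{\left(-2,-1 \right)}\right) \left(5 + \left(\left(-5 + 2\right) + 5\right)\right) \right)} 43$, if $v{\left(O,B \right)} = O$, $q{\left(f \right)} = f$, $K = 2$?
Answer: $-130$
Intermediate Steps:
$T{\left(l,u \right)} = 2 + 6 l$ ($T{\left(l,u \right)} = 5 l + \left(l + 2\right) = 5 l + \left(2 + l\right) = 2 + 6 l$)
$42 + T{\left(-1,\left(-4 + v{\left(-2,-1 \right)}\right) \left(5 + \left(\left(-5 + 2\right) + 5\right)\right) \right)} 43 = 42 + \left(2 + 6 \left(-1\right)\right) 43 = 42 + \left(2 - 6\right) 43 = 42 - 172 = -130$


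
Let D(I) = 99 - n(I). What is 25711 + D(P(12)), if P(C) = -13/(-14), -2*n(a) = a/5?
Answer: 3613413/140 ≈ 25810.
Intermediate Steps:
n(a) = -a/10 (n(a) = -a/(2*5) = -a/10)
P(C) = 13/14 (P(C) = -13*(-1/14) = 13/14)
D(I) = 99 + I/10 (D(I) = 99 - (-1)*I/10 = 99 + I/10)
25711 + D(P(12)) = 25711 + (99 + (1/10)*(13/14)) = 25711 + (99 + 13/140) = 25711 + 13873/140 = 3613413/140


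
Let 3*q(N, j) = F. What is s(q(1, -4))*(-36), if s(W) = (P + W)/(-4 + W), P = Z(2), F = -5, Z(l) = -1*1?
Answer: -288/17 ≈ -16.941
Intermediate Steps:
Z(l) = -1
P = -1
q(N, j) = -5/3 (q(N, j) = (⅓)*(-5) = -5/3)
s(W) = (-1 + W)/(-4 + W)
s(q(1, -4))*(-36) = ((-1 - 5/3)/(-4 - 5/3))*(-36) = (-8/3/(-17/3))*(-36) = -3/17*(-8/3)*(-36) = (8/17)*(-36) = -288/17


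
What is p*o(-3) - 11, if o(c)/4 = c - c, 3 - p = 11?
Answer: -11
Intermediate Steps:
p = -8 (p = 3 - 1*11 = 3 - 11 = -8)
o(c) = 0 (o(c) = 4*(c - c) = 4*0 = 0)
p*o(-3) - 11 = -8*0 - 11 = 0 - 11 = -11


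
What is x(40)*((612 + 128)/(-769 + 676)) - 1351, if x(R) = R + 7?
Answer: -160423/93 ≈ -1725.0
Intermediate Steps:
x(R) = 7 + R
x(40)*((612 + 128)/(-769 + 676)) - 1351 = (7 + 40)*((612 + 128)/(-769 + 676)) - 1351 = 47*(740/(-93)) - 1351 = 47*(740*(-1/93)) - 1351 = 47*(-740/93) - 1351 = -34780/93 - 1351 = -160423/93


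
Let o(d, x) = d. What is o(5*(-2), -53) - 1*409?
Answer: -419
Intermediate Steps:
o(5*(-2), -53) - 1*409 = 5*(-2) - 1*409 = -10 - 409 = -419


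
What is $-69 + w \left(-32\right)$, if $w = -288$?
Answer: $9147$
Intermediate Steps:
$-69 + w \left(-32\right) = -69 - -9216 = -69 + 9216 = 9147$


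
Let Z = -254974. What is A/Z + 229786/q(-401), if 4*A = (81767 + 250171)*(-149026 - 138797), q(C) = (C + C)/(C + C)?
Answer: 164948606615/509948 ≈ 3.2346e+5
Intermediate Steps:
q(C) = 1 (q(C) = (2*C)/((2*C)) = (2*C)*(1/(2*C)) = 1)
A = -47769695487/2 (A = ((81767 + 250171)*(-149026 - 138797))/4 = (331938*(-287823))/4 = (1/4)*(-95539390974) = -47769695487/2 ≈ -2.3885e+10)
A/Z + 229786/q(-401) = -47769695487/2/(-254974) + 229786/1 = -47769695487/2*(-1/254974) + 229786*1 = 47769695487/509948 + 229786 = 164948606615/509948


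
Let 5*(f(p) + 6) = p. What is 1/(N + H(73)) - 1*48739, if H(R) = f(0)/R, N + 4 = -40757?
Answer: -145025770174/2975559 ≈ -48739.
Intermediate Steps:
N = -40761 (N = -4 - 40757 = -40761)
f(p) = -6 + p/5
H(R) = -6/R (H(R) = (-6 + (1/5)*0)/R = (-6 + 0)/R = -6/R)
1/(N + H(73)) - 1*48739 = 1/(-40761 - 6/73) - 1*48739 = 1/(-40761 - 6*1/73) - 48739 = 1/(-40761 - 6/73) - 48739 = 1/(-2975559/73) - 48739 = -73/2975559 - 48739 = -145025770174/2975559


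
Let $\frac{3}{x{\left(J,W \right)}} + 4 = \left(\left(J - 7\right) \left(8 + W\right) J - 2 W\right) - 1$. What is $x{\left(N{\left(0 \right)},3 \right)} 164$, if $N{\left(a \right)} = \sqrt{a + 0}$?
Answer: $- \frac{492}{11} \approx -44.727$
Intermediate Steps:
$N{\left(a \right)} = \sqrt{a}$
$x{\left(J,W \right)} = \frac{3}{-5 - 2 W + J \left(-7 + J\right) \left(8 + W\right)}$ ($x{\left(J,W \right)} = \frac{3}{-4 - \left(1 + 2 W - \left(J - 7\right) \left(8 + W\right) J\right)} = \frac{3}{-4 - \left(1 + 2 W - \left(-7 + J\right) \left(8 + W\right) J\right)} = \frac{3}{-4 - \left(1 + 2 W - J \left(-7 + J\right) \left(8 + W\right)\right)} = \frac{3}{-5 - 2 W + J \left(-7 + J\right) \left(8 + W\right)}$)
$x{\left(N{\left(0 \right)},3 \right)} 164 = \frac{3}{-5 - 56 \sqrt{0} - 6 + 8 \left(\sqrt{0}\right)^{2} + 3 \left(\sqrt{0}\right)^{2} - 7 \sqrt{0} \cdot 3} \cdot 164 = \frac{3}{-5 - 0 - 6 + 8 \cdot 0^{2} + 3 \cdot 0^{2} - 0 \cdot 3} \cdot 164 = \frac{3}{-5 + 0 - 6 + 8 \cdot 0 + 3 \cdot 0 + 0} \cdot 164 = \frac{3}{-5 + 0 - 6 + 0 + 0 + 0} \cdot 164 = \frac{3}{-11} \cdot 164 = 3 \left(- \frac{1}{11}\right) 164 = \left(- \frac{3}{11}\right) 164 = - \frac{492}{11}$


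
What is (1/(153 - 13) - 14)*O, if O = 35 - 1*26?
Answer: -17631/140 ≈ -125.94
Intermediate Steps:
O = 9 (O = 35 - 26 = 9)
(1/(153 - 13) - 14)*O = (1/(153 - 13) - 14)*9 = (1/140 - 14)*9 = -1959/140*9 = -17631/140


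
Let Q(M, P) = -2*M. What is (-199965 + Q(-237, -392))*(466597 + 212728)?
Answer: -135519223575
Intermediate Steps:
(-199965 + Q(-237, -392))*(466597 + 212728) = (-199965 - 2*(-237))*(466597 + 212728) = (-199965 + 474)*679325 = -199491*679325 = -135519223575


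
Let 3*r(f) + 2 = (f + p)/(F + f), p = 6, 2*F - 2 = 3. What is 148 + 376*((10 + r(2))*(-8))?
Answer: -802148/27 ≈ -29709.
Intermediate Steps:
F = 5/2 (F = 1 + (½)*3 = 1 + 3/2 = 5/2 ≈ 2.5000)
r(f) = -⅔ + (6 + f)/(3*(5/2 + f)) (r(f) = -⅔ + ((f + 6)/(5/2 + f))/3 = -⅔ + ((6 + f)/(5/2 + f))/3 = -⅔ + (6 + f)/(3*(5/2 + f)))
148 + 376*((10 + r(2))*(-8)) = 148 + 376*((10 + 2*(1 - 1*2)/(3*(5 + 2*2)))*(-8)) = 148 + 376*((10 + 2*(1 - 2)/(3*(5 + 4)))*(-8)) = 148 + 376*((10 + (⅔)*(-1)/9)*(-8)) = 148 + 376*((10 + (⅔)*(⅑)*(-1))*(-8)) = 148 + 376*((10 - 2/27)*(-8)) = 148 + 376*((268/27)*(-8)) = 148 + 376*(-2144/27) = 148 - 806144/27 = -802148/27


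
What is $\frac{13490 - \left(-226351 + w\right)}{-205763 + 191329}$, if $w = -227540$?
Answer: $- \frac{467381}{14434} \approx -32.381$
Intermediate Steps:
$\frac{13490 - \left(-226351 + w\right)}{-205763 + 191329} = \frac{13490 + \left(226351 - -227540\right)}{-205763 + 191329} = \frac{13490 + \left(226351 + 227540\right)}{-14434} = \left(13490 + 453891\right) \left(- \frac{1}{14434}\right) = 467381 \left(- \frac{1}{14434}\right) = - \frac{467381}{14434}$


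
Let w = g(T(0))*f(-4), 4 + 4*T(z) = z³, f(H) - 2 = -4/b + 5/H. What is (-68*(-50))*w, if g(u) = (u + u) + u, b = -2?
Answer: -28050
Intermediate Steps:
f(H) = 4 + 5/H (f(H) = 2 + (-4/(-2) + 5/H) = 2 + (-4*(-½) + 5/H) = 2 + (2 + 5/H) = 4 + 5/H)
T(z) = -1 + z³/4
g(u) = 3*u (g(u) = 2*u + u = 3*u)
w = -33/4 (w = (3*(-1 + (¼)*0³))*(4 + 5/(-4)) = (3*(-1 + (¼)*0))*(4 + 5*(-¼)) = (3*(-1 + 0))*(4 - 5/4) = (3*(-1))*(11/4) = -3*11/4 = -33/4 ≈ -8.2500)
(-68*(-50))*w = -68*(-50)*(-33/4) = 3400*(-33/4) = -28050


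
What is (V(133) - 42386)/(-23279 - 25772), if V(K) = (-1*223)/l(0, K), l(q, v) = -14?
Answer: 593181/686714 ≈ 0.86380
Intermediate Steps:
V(K) = 223/14 (V(K) = -1*223/(-14) = -223*(-1/14) = 223/14)
(V(133) - 42386)/(-23279 - 25772) = (223/14 - 42386)/(-23279 - 25772) = -593181/14/(-49051) = -593181/14*(-1/49051) = 593181/686714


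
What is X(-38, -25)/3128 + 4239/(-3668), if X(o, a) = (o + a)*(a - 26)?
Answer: -21681/168728 ≈ -0.12850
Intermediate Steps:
X(o, a) = (-26 + a)*(a + o) (X(o, a) = (a + o)*(-26 + a) = (-26 + a)*(a + o))
X(-38, -25)/3128 + 4239/(-3668) = ((-25)**2 - 26*(-25) - 26*(-38) - 25*(-38))/3128 + 4239/(-3668) = (625 + 650 + 988 + 950)*(1/3128) + 4239*(-1/3668) = 3213*(1/3128) - 4239/3668 = 189/184 - 4239/3668 = -21681/168728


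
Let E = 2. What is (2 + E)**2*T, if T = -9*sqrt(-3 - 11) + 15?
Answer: 240 - 144*I*sqrt(14) ≈ 240.0 - 538.8*I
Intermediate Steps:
T = 15 - 9*I*sqrt(14) (T = -9*I*sqrt(14) + 15 = 15 - 9*I*sqrt(14) ≈ 15.0 - 33.675*I)
(2 + E)**2*T = (2 + 2)**2*(15 - 9*I*sqrt(14)) = 4**2*(15 - 9*I*sqrt(14)) = 16*(15 - 9*I*sqrt(14)) = 240 - 144*I*sqrt(14)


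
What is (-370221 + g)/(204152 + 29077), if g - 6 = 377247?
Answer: 2344/77743 ≈ 0.030151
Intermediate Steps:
g = 377253 (g = 6 + 377247 = 377253)
(-370221 + g)/(204152 + 29077) = (-370221 + 377253)/(204152 + 29077) = 7032/233229 = 7032*(1/233229) = 2344/77743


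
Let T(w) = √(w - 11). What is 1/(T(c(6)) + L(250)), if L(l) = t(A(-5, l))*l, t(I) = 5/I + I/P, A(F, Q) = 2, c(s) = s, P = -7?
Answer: 5425/3003174 - 49*I*√5/15015870 ≈ 0.0018064 - 7.2968e-6*I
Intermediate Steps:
T(w) = √(-11 + w)
t(I) = 5/I - I/7 (t(I) = 5/I + I/(-7) = 5/I + I*(-⅐) = 5/I - I/7)
L(l) = 31*l/14 (L(l) = (5/2 - ⅐*2)*l = (5*(½) - 2/7)*l = (5/2 - 2/7)*l = 31*l/14)
1/(T(c(6)) + L(250)) = 1/(√(-11 + 6) + (31/14)*250) = 1/(√(-5) + 3875/7) = 1/(I*√5 + 3875/7) = 1/(3875/7 + I*√5)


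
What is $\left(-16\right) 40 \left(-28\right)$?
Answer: $17920$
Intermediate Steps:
$\left(-16\right) 40 \left(-28\right) = \left(-640\right) \left(-28\right) = 17920$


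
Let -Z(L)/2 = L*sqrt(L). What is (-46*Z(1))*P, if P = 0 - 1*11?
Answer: -1012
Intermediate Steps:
P = -11 (P = 0 - 11 = -11)
Z(L) = -2*L**(3/2) (Z(L) = -2*L*sqrt(L) = -2*L**(3/2))
(-46*Z(1))*P = -(-92)*1**(3/2)*(-11) = -(-92)*(-11) = -46*(-2)*(-11) = 92*(-11) = -1012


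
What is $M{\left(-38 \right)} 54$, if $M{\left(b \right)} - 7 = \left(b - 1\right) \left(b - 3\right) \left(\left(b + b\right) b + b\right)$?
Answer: $246086478$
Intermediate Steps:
$M{\left(b \right)} = 7 + \left(-1 + b\right) \left(-3 + b\right) \left(b + 2 b^{2}\right)$ ($M{\left(b \right)} = 7 + \left(b - 1\right) \left(b - 3\right) \left(\left(b + b\right) b + b\right) = 7 + \left(-1 + b\right) \left(-3 + b\right) \left(2 b b + b\right) = 7 + \left(-1 + b\right) \left(-3 + b\right) \left(2 b^{2} + b\right) = 7 + \left(-1 + b\right) \left(-3 + b\right) \left(b + 2 b^{2}\right)$)
$M{\left(-38 \right)} 54 = \left(7 - 7 \left(-38\right)^{3} + 2 \left(-38\right)^{2} + 2 \left(-38\right)^{4} + 3 \left(-38\right)\right) 54 = \left(7 - -384104 + 2 \cdot 1444 + 2 \cdot 2085136 - 114\right) 54 = \left(7 + 384104 + 2888 + 4170272 - 114\right) 54 = 4557157 \cdot 54 = 246086478$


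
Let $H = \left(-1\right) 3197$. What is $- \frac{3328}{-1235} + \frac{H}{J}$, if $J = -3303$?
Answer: $\frac{1149283}{313785} \approx 3.6626$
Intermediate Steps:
$H = -3197$
$- \frac{3328}{-1235} + \frac{H}{J} = - \frac{3328}{-1235} - \frac{3197}{-3303} = \left(-3328\right) \left(- \frac{1}{1235}\right) - - \frac{3197}{3303} = \frac{256}{95} + \frac{3197}{3303} = \frac{1149283}{313785}$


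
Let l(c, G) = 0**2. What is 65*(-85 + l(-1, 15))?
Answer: -5525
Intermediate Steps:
l(c, G) = 0
65*(-85 + l(-1, 15)) = 65*(-85 + 0) = 65*(-85) = -5525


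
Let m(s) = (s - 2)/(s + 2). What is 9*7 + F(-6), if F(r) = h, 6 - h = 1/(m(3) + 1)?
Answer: 409/6 ≈ 68.167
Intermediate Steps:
m(s) = (-2 + s)/(2 + s)
h = 31/6 (h = 6 - 1/((-2 + 3)/(2 + 3) + 1) = 6 - 1/(1/5 + 1) = 6 - 1/((⅕)*1 + 1) = 6 - 1/(⅕ + 1) = 6 - 1/6/5 = 6 - 1*⅚ = 6 - ⅚ = 31/6 ≈ 5.1667)
F(r) = 31/6
9*7 + F(-6) = 9*7 + 31/6 = 63 + 31/6 = 409/6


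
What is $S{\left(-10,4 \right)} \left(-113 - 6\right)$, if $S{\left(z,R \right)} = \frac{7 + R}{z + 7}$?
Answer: $\frac{1309}{3} \approx 436.33$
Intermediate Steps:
$S{\left(z,R \right)} = \frac{7 + R}{7 + z}$
$S{\left(-10,4 \right)} \left(-113 - 6\right) = \frac{7 + 4}{7 - 10} \left(-113 - 6\right) = \frac{1}{-3} \cdot 11 \left(-119\right) = \left(- \frac{1}{3}\right) 11 \left(-119\right) = \left(- \frac{11}{3}\right) \left(-119\right) = \frac{1309}{3}$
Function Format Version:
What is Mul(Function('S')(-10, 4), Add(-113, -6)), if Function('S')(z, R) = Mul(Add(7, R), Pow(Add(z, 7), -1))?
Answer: Rational(1309, 3) ≈ 436.33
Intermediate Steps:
Function('S')(z, R) = Mul(Pow(Add(7, z), -1), Add(7, R)) (Function('S')(z, R) = Mul(Add(7, R), Pow(Add(7, z), -1)) = Mul(Pow(Add(7, z), -1), Add(7, R)))
Mul(Function('S')(-10, 4), Add(-113, -6)) = Mul(Mul(Pow(Add(7, -10), -1), Add(7, 4)), Add(-113, -6)) = Mul(Mul(Pow(-3, -1), 11), -119) = Mul(Mul(Rational(-1, 3), 11), -119) = Mul(Rational(-11, 3), -119) = Rational(1309, 3)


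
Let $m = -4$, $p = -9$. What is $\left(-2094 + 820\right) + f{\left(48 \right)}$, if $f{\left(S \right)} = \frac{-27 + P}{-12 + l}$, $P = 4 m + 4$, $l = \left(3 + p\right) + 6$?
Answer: $- \frac{5083}{4} \approx -1270.8$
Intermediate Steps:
$l = 0$ ($l = \left(3 - 9\right) + 6 = -6 + 6 = 0$)
$P = -12$ ($P = 4 \left(-4\right) + 4 = -16 + 4 = -12$)
$f{\left(S \right)} = \frac{13}{4}$ ($f{\left(S \right)} = \frac{-27 - 12}{-12 + 0} = - \frac{39}{-12} = \left(-39\right) \left(- \frac{1}{12}\right) = \frac{13}{4}$)
$\left(-2094 + 820\right) + f{\left(48 \right)} = \left(-2094 + 820\right) + \frac{13}{4} = -1274 + \frac{13}{4} = - \frac{5083}{4}$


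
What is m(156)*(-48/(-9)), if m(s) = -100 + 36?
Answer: -1024/3 ≈ -341.33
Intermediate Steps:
m(s) = -64
m(156)*(-48/(-9)) = -(-192)*16/(-9) = -(-192)*16*(-⅑) = -(-192)*(-16)/9 = -64*16/3 = -1024/3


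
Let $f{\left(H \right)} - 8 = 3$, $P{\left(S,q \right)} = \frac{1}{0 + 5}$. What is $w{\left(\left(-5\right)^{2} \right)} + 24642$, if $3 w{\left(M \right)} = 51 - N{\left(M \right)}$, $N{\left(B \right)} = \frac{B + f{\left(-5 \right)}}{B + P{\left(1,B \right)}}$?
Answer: $\frac{517829}{21} \approx 24659.0$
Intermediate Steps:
$P{\left(S,q \right)} = \frac{1}{5}$
$f{\left(H \right)} = 11$ ($f{\left(H \right)} = 8 + 3 = 11$)
$N{\left(B \right)} = \frac{11 + B}{\frac{1}{5} + B}$ ($N{\left(B \right)} = \frac{B + 11}{B + \frac{1}{5}} = \frac{11 + B}{\frac{1}{5} + B}$)
$w{\left(M \right)} = 17 - \frac{5 \left(11 + M\right)}{3 \left(1 + 5 M\right)}$ ($w{\left(M \right)} = \frac{51 - \frac{5 \left(11 + M\right)}{1 + 5 M}}{3} = 17 - \frac{5 \left(11 + M\right)}{3 \left(1 + 5 M\right)}$)
$w{\left(\left(-5\right)^{2} \right)} + 24642 = \frac{2 \left(-2 + 125 \left(-5\right)^{2}\right)}{3 \left(1 + 5 \left(-5\right)^{2}\right)} + 24642 = \frac{2 \left(-2 + 125 \cdot 25\right)}{3 \left(1 + 5 \cdot 25\right)} + 24642 = \frac{2 \left(-2 + 3125\right)}{3 \left(1 + 125\right)} + 24642 = \frac{2}{3} \cdot \frac{1}{126} \cdot 3123 + 24642 = \frac{347}{21} + 24642 = \frac{517829}{21}$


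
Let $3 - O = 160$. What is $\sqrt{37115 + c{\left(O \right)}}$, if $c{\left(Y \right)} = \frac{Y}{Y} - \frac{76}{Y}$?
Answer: $\frac{2 \sqrt{228721054}}{157} \approx 192.66$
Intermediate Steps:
$O = -157$ ($O = 3 - 160 = -157$)
$c{\left(Y \right)} = 1 - \frac{76}{Y}$
$\sqrt{37115 + c{\left(O \right)}} = \sqrt{37115 + \frac{-76 - 157}{-157}} = \sqrt{37115 - - \frac{233}{157}} = \sqrt{37115 + \frac{233}{157}} = \sqrt{\frac{5827288}{157}} = \frac{2 \sqrt{228721054}}{157}$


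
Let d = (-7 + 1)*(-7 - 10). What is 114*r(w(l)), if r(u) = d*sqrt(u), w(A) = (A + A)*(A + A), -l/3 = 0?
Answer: 0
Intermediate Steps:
l = 0 (l = -3*0 = 0)
d = 102 (d = -6*(-17) = 102)
w(A) = 4*A**2 (w(A) = (2*A)*(2*A) = 4*A**2)
r(u) = 102*sqrt(u)
114*r(w(l)) = 114*(102*sqrt(4*0**2)) = 114*(102*sqrt(4*0)) = 114*(102*sqrt(0)) = 114*(102*0) = 114*0 = 0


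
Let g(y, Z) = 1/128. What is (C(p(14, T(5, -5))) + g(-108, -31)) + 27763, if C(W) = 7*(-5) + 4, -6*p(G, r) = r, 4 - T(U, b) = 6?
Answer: 3549697/128 ≈ 27732.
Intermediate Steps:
T(U, b) = -2 (T(U, b) = 4 - 1*6 = 4 - 6 = -2)
p(G, r) = -r/6
C(W) = -31 (C(W) = -35 + 4 = -31)
g(y, Z) = 1/128
(C(p(14, T(5, -5))) + g(-108, -31)) + 27763 = (-31 + 1/128) + 27763 = -3967/128 + 27763 = 3549697/128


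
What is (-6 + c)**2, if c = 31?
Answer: 625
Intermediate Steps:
(-6 + c)**2 = (-6 + 31)**2 = 25**2 = 625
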